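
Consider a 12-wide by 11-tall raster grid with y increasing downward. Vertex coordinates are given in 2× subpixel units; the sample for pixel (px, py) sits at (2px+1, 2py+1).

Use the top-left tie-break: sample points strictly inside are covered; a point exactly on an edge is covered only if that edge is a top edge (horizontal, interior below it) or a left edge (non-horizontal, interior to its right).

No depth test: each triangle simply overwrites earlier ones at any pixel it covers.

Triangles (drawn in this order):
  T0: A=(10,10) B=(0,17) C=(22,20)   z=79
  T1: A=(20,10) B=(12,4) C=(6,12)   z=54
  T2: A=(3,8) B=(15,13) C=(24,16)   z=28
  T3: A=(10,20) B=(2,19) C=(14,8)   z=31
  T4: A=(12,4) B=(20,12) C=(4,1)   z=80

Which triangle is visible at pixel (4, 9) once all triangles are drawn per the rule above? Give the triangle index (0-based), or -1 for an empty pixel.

T0:
  2·area = 184  (B↔C swapped to make it positive)
  edge (10, 10)→(22, 20): d=(12,10) right/bottom  bias=-1
  edge (22, 20)→(0, 17): d=(-22,-3) top-left  bias=+0
  edge (0, 17)→(10, 10): d=(10,-7) top-left  bias=+0
    (4,5)@(9, 11): e=[22,159,3] → #
    (5,5)@(11, 11): e=[2,165,17] → #
    (6,5)@(13, 11): e=[-18,171,31] → ·
    (3,6)@(7, 13): e=[66,109,9] → #
    (6,6)@(13, 13): e=[6,127,51] → #
    (7,6)@(15, 13): e=[-14,133,65] → ·
    (1,7)@(3, 15): e=[130,53,1] → #
    (2,7)@(5, 15): e=[110,59,15] → #
    (7,7)@(15, 15): e=[10,89,85] → #
    (8,7)@(17, 15): e=[-10,95,99] → ·
    (0,8)@(1, 17): e=[174,3,7] → #
    (8,8)@(17, 17): e=[14,51,119] → #
  covered (25 px):
    · · · · · · · · · · · ·
    · · · · · · · · · · · ·
    · · · · · · · · · · · ·
    · · · · · · · · · · · ·
    · · · · · · · · · · · ·
    · · · · # # · · · · · ·
    · · · # # # # · · · · ·
    · # # # # # # # · · · ·
    # # # # # # # # # · · ·
    · · · · · · · # # # · ·
    · · · · · · · · · · · ·
T1:
  2·area = 100  (B↔C swapped to make it positive)
  edge (20, 10)→(6, 12): d=(-14,2) right/bottom  bias=-1
  edge (6, 12)→(12, 4): d=(6,-8) top-left  bias=+0
  edge (12, 4)→(20, 10): d=(8,6) right/bottom  bias=-1
    (6,2)@(13, 5): e=[84,14,2] → #
    (7,2)@(15, 5): e=[80,30,-10] → ·
    (5,3)@(11, 7): e=[60,10,30] → #
    (7,3)@(15, 7): e=[52,42,6] → #
    (8,3)@(17, 7): e=[48,58,-6] → ·
    (4,4)@(9, 9): e=[36,6,58] → #
    (8,4)@(17, 9): e=[20,70,10] → #
    (9,4)@(19, 9): e=[16,86,-2] → ·
    (3,5)@(7, 11): e=[12,2,86] → #
    (6,5)@(13, 11): e=[0,50,50] → ·  [on edge]
    (7,5)@(15, 11): e=[-4,66,38] → ·
    (8,5)@(17, 11): e=[-8,82,26] → ·
  covered (12 px):
    · · · · · · · · · · · ·
    · · · · · · · · · · · ·
    · · · · · · # · · · · ·
    · · · · · # # # · · · ·
    · · · · # # # # # · · ·
    · · · # # # · · · · · ·
    · · · · · · · · · · · ·
    · · · · · · · · · · · ·
    · · · · · · · · · · · ·
    · · · · · · · · · · · ·
    · · · · · · · · · · · ·
T2:
  2·area = 9  (B↔C swapped to make it positive)
  edge (3, 8)→(24, 16): d=(21,8) right/bottom  bias=-1
  edge (24, 16)→(15, 13): d=(-9,-3) top-left  bias=+0
  edge (15, 13)→(3, 8): d=(-12,-5) top-left  bias=+0
    (1,4)@(3, 9): e=[21,0,-12] → ·  [on edge]
    (4,5)@(9, 11): e=[15,0,-6] → ·  [on edge]
    (7,6)@(15, 13): e=[9,0,0] → #  [on edge]
    (8,6)@(17, 13): e=[-7,6,10] → ·
    (7,7)@(15, 15): e=[51,-18,-24] → ·
    (10,7)@(21, 15): e=[3,0,6] → #  [on edge]
    (11,7)@(23, 15): e=[-13,6,16] → ·
    (10,8)@(21, 17): e=[45,-18,-18] → ·
  covered (2 px):
    · · · · · · · · · · · ·
    · · · · · · · · · · · ·
    · · · · · · · · · · · ·
    · · · · · · · · · · · ·
    · · · · · · · · · · · ·
    · · · · · · · · · · · ·
    · · · · · · · # · · · ·
    · · · · · · · · · · # ·
    · · · · · · · · · · · ·
    · · · · · · · · · · · ·
    · · · · · · · · · · · ·
T3:
  2·area = 100
  edge (10, 20)→(2, 19): d=(-8,-1) top-left  bias=+0
  edge (2, 19)→(14, 8): d=(12,-11) top-left  bias=+0
  edge (14, 8)→(10, 20): d=(-4,12) right/bottom  bias=-1
    (7,2)@(15, 5): e=[125,-25,0] → ·  [on edge]
    (6,4)@(13, 9): e=[91,1,8] → #
    (7,4)@(15, 9): e=[93,23,-16] → ·
    (5,5)@(11, 11): e=[73,3,24] → #
    (6,5)@(13, 11): e=[75,25,0] → ·  [on edge]
    (4,6)@(9, 13): e=[55,5,40] → #
    (6,6)@(13, 13): e=[59,49,-8] → ·
    (3,7)@(7, 15): e=[37,7,56] → #
    (6,7)@(13, 15): e=[43,73,-16] → ·
    (2,8)@(5, 17): e=[19,9,72] → #
    (5,8)@(11, 17): e=[25,75,0] → ·  [on edge]
    (1,9)@(3, 19): e=[1,11,88] → #
  covered (14 px):
    · · · · · · · · · · · ·
    · · · · · · · · · · · ·
    · · · · · · · · · · · ·
    · · · · · · · · · · · ·
    · · · · · · # · · · · ·
    · · · · · # · · · · · ·
    · · · · # # · · · · · ·
    · · · # # # · · · · · ·
    · · # # # · · · · · · ·
    · # # # # · · · · · · ·
    · · · · · · · · · · · ·
T4:
  2·area = 40
  edge (12, 4)→(20, 12): d=(8,8) right/bottom  bias=-1
  edge (20, 12)→(4, 1): d=(-16,-11) top-left  bias=+0
  edge (4, 1)→(12, 4): d=(8,3) right/bottom  bias=-1
    (4,0)@(9, 1): e=[0,55,-15] → ·  [on edge]
    (3,1)@(7, 3): e=[32,1,7] → #
    (4,1)@(9, 3): e=[16,23,1] → #
    (5,1)@(11, 3): e=[0,45,-5] → ·  [on edge]
    (3,2)@(7, 5): e=[48,-31,23] → ·
    (4,2)@(9, 5): e=[32,-9,17] → ·
    (5,2)@(11, 5): e=[16,13,11] → #
    (6,2)@(13, 5): e=[0,35,5] → ·  [on edge]
    (5,3)@(11, 7): e=[32,-19,27] → ·
    (6,3)@(13, 7): e=[16,3,21] → #
    (7,3)@(15, 7): e=[0,25,15] → ·  [on edge]
    (6,4)@(13, 9): e=[32,-29,37] → ·
    (8,4)@(17, 9): e=[0,15,25] → ·  [on edge]
    (9,5)@(19, 11): e=[0,5,35] → ·  [on edge]
    (10,6)@(21, 13): e=[0,-5,45] → ·  [on edge]
    (11,7)@(23, 15): e=[0,-15,55] → ·  [on edge]
  covered (4 px):
    · · · · · · · · · · · ·
    · · · # # · · · · · · ·
    · · · · · # · · · · · ·
    · · · · · · # · · · · ·
    · · · · · · · · · · · ·
    · · · · · · · · · · · ·
    · · · · · · · · · · · ·
    · · · · · · · · · · · ·
    · · · · · · · · · · · ·
    · · · · · · · · · · · ·
    · · · · · · · · · · · ·

Z-buffer (winner per pixel, '.' = empty):
  . . . . . . . . . . . .
  . . . 4 4 . . . . . . .
  . . . . . 4 1 . . . . .
  . . . . . 1 4 1 . . . .
  . . . . 1 1 3 1 1 . . .
  . . . 1 1 3 . . . . . .
  . . . 0 3 3 0 2 . . . .
  . 0 0 3 3 3 0 0 . . 2 .
  0 0 3 3 3 0 0 0 0 . . .
  . 3 3 3 3 . . 0 0 0 . .
  . . . . . . . . . . . .

Final: 3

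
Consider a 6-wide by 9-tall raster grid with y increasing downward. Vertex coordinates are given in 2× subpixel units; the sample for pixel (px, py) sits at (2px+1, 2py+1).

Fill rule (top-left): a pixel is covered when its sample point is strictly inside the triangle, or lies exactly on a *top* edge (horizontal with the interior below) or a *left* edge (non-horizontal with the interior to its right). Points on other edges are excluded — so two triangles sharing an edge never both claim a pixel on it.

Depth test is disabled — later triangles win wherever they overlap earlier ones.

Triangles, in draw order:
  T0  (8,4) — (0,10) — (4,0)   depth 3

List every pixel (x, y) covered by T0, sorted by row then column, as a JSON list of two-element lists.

T0:
  2·area = 56
  edge (8, 4)→(0, 10): d=(-8,6) right/bottom  bias=-1
  edge (0, 10)→(4, 0): d=(4,-10) top-left  bias=+0
  edge (4, 0)→(8, 4): d=(4,4) right/bottom  bias=-1
    (2,0)@(5, 1): e=[42,14,0] → .  [on edge]
    (1,1)@(3, 3): e=[38,2,16] → X
    (2,1)@(5, 3): e=[26,22,8] → X
    (3,1)@(7, 3): e=[14,42,0] → .  [on edge]
    (1,2)@(3, 5): e=[22,10,24] → X
    (3,2)@(7, 5): e=[-2,50,8] → .
    (4,2)@(9, 5): e=[-14,70,0] → .  [on edge]
    (1,3)@(3, 7): e=[6,18,32] → X
    (2,3)@(5, 7): e=[-6,38,24] → .
    (5,3)@(11, 7): e=[-42,98,0] → .  [on edge]
    (0,4)@(1, 9): e=[2,6,48] → X
    (1,4)@(3, 9): e=[-10,26,40] → .
  covered (6 px):
    . . . . . .
    . X X . . .
    . X X . . .
    . X . . . .
    X . . . . .
    . . . . . .
    . . . . . .
    . . . . . .
    . . . . . .

Result: [[1,1],[2,1],[1,2],[2,2],[1,3],[0,4]]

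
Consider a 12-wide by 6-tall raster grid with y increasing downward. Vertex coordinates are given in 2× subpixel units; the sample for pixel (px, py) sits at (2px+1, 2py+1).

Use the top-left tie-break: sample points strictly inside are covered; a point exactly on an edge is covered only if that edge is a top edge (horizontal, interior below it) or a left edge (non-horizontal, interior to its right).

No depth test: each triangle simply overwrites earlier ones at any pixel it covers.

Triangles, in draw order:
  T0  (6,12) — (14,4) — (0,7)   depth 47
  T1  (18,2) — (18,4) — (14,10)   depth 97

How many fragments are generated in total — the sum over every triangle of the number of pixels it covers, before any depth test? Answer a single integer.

T0:
  2·area = 88  (B↔C swapped to make it positive)
  edge (6, 12)→(0, 7): d=(-6,-5) top-left  bias=+0
  edge (0, 7)→(14, 4): d=(14,-3) top-left  bias=+0
  edge (14, 4)→(6, 12): d=(-8,8) right/bottom  bias=-1
    (8,0)@(17, 1): e=[121,-33,0] → .  [on edge]
    (7,1)@(15, 3): e=[99,-11,0] → .  [on edge]
    (5,2)@(11, 5): e=[67,5,16] → X
    (6,2)@(13, 5): e=[77,11,0] → .  [on edge]
    (0,3)@(1, 7): e=[5,3,80] → X
    (1,3)@(3, 7): e=[15,9,64] → X
    (2,3)@(5, 7): e=[25,15,48] → X
    (3,3)@(7, 7): e=[35,21,32] → X
    (4,3)@(9, 7): e=[45,27,16] → X
    (5,3)@(11, 7): e=[55,33,0] → .  [on edge]
    (0,4)@(1, 9): e=[-7,31,64] → .
    (1,4)@(3, 9): e=[3,37,48] → X
    (4,4)@(9, 9): e=[33,55,0] → .  [on edge]
    (3,5)@(7, 11): e=[11,77,0] → .  [on edge]
  covered (10 px):
    . . . . . . . . . . . .
    . . . . . . . . . . . .
    . . . . . X . . . . . .
    X X X X X . . . . . . .
    . X X X . . . . . . . .
    . . X . . . . . . . . .
T1:
  2·area = 8
  edge (18, 2)→(18, 4): d=(0,2) right/bottom  bias=-1
  edge (18, 4)→(14, 10): d=(-4,6) right/bottom  bias=-1
  edge (14, 10)→(18, 2): d=(4,-8) top-left  bias=+0
    (8,2)@(17, 5): e=[2,2,4] → X
    (9,2)@(19, 5): e=[-2,-10,20] → .
    (8,3)@(17, 7): e=[2,-6,12] → .
  covered (1 px):
    . . . . . . . . . . . .
    . . . . . . . . . . . .
    . . . . . . . . X . . .
    . . . . . . . . . . . .
    . . . . . . . . . . . .
    . . . . . . . . . . . .

Answer: 11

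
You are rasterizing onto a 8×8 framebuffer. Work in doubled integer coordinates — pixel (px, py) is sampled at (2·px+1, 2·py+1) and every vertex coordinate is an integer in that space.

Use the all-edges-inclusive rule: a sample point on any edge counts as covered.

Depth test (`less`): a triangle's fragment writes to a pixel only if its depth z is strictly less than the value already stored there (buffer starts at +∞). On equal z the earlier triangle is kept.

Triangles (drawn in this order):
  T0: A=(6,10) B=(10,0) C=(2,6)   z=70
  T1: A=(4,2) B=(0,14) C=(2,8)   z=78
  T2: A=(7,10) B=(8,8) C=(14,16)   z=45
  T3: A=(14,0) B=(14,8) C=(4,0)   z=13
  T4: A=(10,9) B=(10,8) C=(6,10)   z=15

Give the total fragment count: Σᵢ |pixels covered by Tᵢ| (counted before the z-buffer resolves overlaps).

T0:
  2·area = 56  (B↔C swapped to make it positive)
  edge (6, 10)→(2, 6): d=(-4,-4) inclusive
  edge (2, 6)→(10, 0): d=(8,-6) inclusive
  edge (10, 0)→(6, 10): d=(-4,10) inclusive
    (4,0)@(9, 1): e=[48,2,6] → X
    (5,0)@(11, 1): e=[56,14,-14] → .
    (3,1)@(7, 3): e=[32,6,18] → X
    (4,1)@(9, 3): e=[40,18,-2] → .
    (0,2)@(1, 5): e=[0,-14,70] → .  [on edge]
    (2,2)@(5, 5): e=[16,10,30] → X
    (4,2)@(9, 5): e=[32,34,-10] → .
    (1,3)@(3, 7): e=[0,14,42] → X  [on edge]
    (4,3)@(9, 7): e=[24,50,-18] → .
    (1,4)@(3, 9): e=[-8,30,34] → .
    (2,4)@(5, 9): e=[0,42,14] → X  [on edge]
    (3,4)@(7, 9): e=[8,54,-6] → .
    (3,5)@(7, 11): e=[0,70,-14] → .  [on edge]
    (4,6)@(9, 13): e=[0,98,-42] → .  [on edge]
    (5,7)@(11, 15): e=[0,126,-70] → .  [on edge]
  covered (8 px):
    . . . . X . . .
    . . . X . . . .
    . . X X . . . .
    . X X X . . . .
    . . X . . . . .
    . . . . . . . .
    . . . . . . . .
    . . . . . . . .
T1:
  degenerate (2·area = 0) — covers nothing
T2:
  2·area = 20
  edge (7, 10)→(8, 8): d=(1,-2) inclusive
  edge (8, 8)→(14, 16): d=(6,8) inclusive
  edge (14, 16)→(7, 10): d=(-7,-6) inclusive
    (4,5)@(9, 11): e=[5,10,5] → X
    (5,5)@(11, 11): e=[9,-6,17] → .
    (4,6)@(9, 13): e=[7,22,-9] → .
    (5,6)@(11, 13): e=[11,6,3] → X
    (6,6)@(13, 13): e=[15,-10,15] → .
    (5,7)@(11, 15): e=[13,18,-11] → .
    (6,7)@(13, 15): e=[17,2,1] → X
    (7,7)@(15, 15): e=[21,-14,13] → .
  covered (3 px):
    . . . . . . . .
    . . . . . . . .
    . . . . . . . .
    . . . . . . . .
    . . . . . . . .
    . . . . X . . .
    . . . . . X . .
    . . . . . . X .
T3:
  2·area = 80
  edge (14, 0)→(14, 8): d=(0,8) inclusive
  edge (14, 8)→(4, 0): d=(-10,-8) inclusive
  edge (4, 0)→(14, 0): d=(10,0) inclusive
    (3,0)@(7, 1): e=[56,14,10] → X
    (4,0)@(9, 1): e=[40,30,10] → X
    (5,0)@(11, 1): e=[24,46,10] → X
    (6,0)@(13, 1): e=[8,62,10] → X
    (7,0)@(15, 1): e=[-8,78,10] → .
    (3,1)@(7, 3): e=[56,-6,30] → .
    (4,1)@(9, 3): e=[40,10,30] → X
    (7,1)@(15, 3): e=[-8,58,30] → .
    (4,2)@(9, 5): e=[40,-10,50] → .
    (5,2)@(11, 5): e=[24,6,50] → X
    (7,2)@(15, 5): e=[-8,38,50] → .
    (5,3)@(11, 7): e=[24,-14,70] → .
  covered (10 px):
    . . . X X X X .
    . . . . X X X .
    . . . . . X X .
    . . . . . . X .
    . . . . . . . .
    . . . . . . . .
    . . . . . . . .
    . . . . . . . .
T4:
  2·area = 4  (B↔C swapped to make it positive)
  edge (10, 9)→(6, 10): d=(-4,1) inclusive
  edge (6, 10)→(10, 8): d=(4,-2) inclusive
  edge (10, 8)→(10, 9): d=(0,1) inclusive
    (4,4)@(9, 9): e=[1,2,1] → X
    (5,4)@(11, 9): e=[-1,6,-1] → .
    (4,5)@(9, 11): e=[-7,10,1] → .
  covered (1 px):
    . . . . . . . .
    . . . . . . . .
    . . . . . . . .
    . . . . . . . .
    . . . . X . . .
    . . . . . . . .
    . . . . . . . .
    . . . . . . . .

Answer: 22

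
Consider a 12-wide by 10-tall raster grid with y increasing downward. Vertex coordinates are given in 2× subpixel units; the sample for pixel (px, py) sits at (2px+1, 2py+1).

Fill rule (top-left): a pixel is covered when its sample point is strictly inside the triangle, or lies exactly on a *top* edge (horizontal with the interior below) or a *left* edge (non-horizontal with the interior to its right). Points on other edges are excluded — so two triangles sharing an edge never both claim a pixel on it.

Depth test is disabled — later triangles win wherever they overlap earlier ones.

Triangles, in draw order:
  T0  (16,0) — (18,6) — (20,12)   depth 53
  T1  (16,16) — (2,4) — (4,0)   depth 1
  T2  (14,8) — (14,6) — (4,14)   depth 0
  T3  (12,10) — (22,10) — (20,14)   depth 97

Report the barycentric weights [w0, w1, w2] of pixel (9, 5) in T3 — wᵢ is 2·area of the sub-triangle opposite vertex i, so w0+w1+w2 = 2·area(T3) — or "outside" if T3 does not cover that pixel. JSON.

T0:
  degenerate (2·area = 0) — covers nothing
T1:
  2·area = 80
  edge (16, 16)→(2, 4): d=(-14,-12) top-left  bias=+0
  edge (2, 4)→(4, 0): d=(2,-4) top-left  bias=+0
  edge (4, 0)→(16, 16): d=(12,16) right/bottom  bias=-1
    (1,1)@(3, 3): e=[26,2,52] → █
    (2,1)@(5, 3): e=[50,10,20] → █
    (3,1)@(7, 3): e=[74,18,-12] → ·
    (1,2)@(3, 5): e=[-2,6,76] → ·
    (2,2)@(5, 5): e=[22,14,44] → █
    (3,2)@(7, 5): e=[46,22,12] → █
    (4,2)@(9, 5): e=[70,30,-20] → ·
    (2,3)@(5, 7): e=[-6,18,68] → ·
    (3,3)@(7, 7): e=[18,26,36] → █
    (4,3)@(9, 7): e=[42,34,4] → █
    (5,3)@(11, 7): e=[66,42,-28] → ·
    (3,4)@(7, 9): e=[-10,30,60] → ·
  covered (10 px):
    · · · · · · · · · · · ·
    · █ █ · · · · · · · · ·
    · · █ █ · · · · · · · ·
    · · · █ █ · · · · · · ·
    · · · · █ · · · · · · ·
    · · · · · █ · · · · · ·
    · · · · · · █ · · · · ·
    · · · · · · · █ · · · ·
    · · · · · · · · · · · ·
    · · · · · · · · · · · ·
T2:
  2·area = 20  (B↔C swapped to make it positive)
  edge (14, 8)→(4, 14): d=(-10,6) right/bottom  bias=-1
  edge (4, 14)→(14, 6): d=(10,-8) top-left  bias=+0
  edge (14, 6)→(14, 8): d=(0,2) right/bottom  bias=-1
    (9,2)@(19, 5): e=[0,30,-10] → ·  [on edge]
    (6,3)@(13, 7): e=[16,2,2] → █
    (7,3)@(15, 7): e=[4,18,-2] → ·
    (5,4)@(11, 9): e=[8,6,6] → █
    (6,4)@(13, 9): e=[-4,22,2] → ·
    (4,5)@(9, 11): e=[0,10,10] → ·  [on edge]
    (5,5)@(11, 11): e=[-12,26,6] → ·
  covered (2 px):
    · · · · · · · · · · · ·
    · · · · · · · · · · · ·
    · · · · · · · · · · · ·
    · · · · · · █ · · · · ·
    · · · · · █ · · · · · ·
    · · · · · · · · · · · ·
    · · · · · · · · · · · ·
    · · · · · · · · · · · ·
    · · · · · · · · · · · ·
    · · · · · · · · · · · ·
T3:
  2·area = 40
  edge (12, 10)→(22, 10): d=(10,0) top-left  bias=+0
  edge (22, 10)→(20, 14): d=(-2,4) right/bottom  bias=-1
  edge (20, 14)→(12, 10): d=(-8,-4) top-left  bias=+0
    (7,5)@(15, 11): e=[10,26,4] → █
    (8,5)@(17, 11): e=[10,18,12] → █
    (9,5)@(19, 11): e=[10,10,20] → █
    (10,5)@(21, 11): e=[10,2,28] → █
    (11,5)@(23, 11): e=[10,-6,36] → ·
    (7,6)@(15, 13): e=[30,22,-12] → ·
    (8,6)@(17, 13): e=[30,14,-4] → ·
    (9,6)@(19, 13): e=[30,6,4] → █
    (10,6)@(21, 13): e=[30,-2,12] → ·
    (9,7)@(19, 15): e=[50,2,-12] → ·
  covered (5 px):
    · · · · · · · · · · · ·
    · · · · · · · · · · · ·
    · · · · · · · · · · · ·
    · · · · · · · · · · · ·
    · · · · · · · · · · · ·
    · · · · · · · █ █ █ █ ·
    · · · · · · · · · █ · ·
    · · · · · · · · · · · ·
    · · · · · · · · · · · ·
    · · · · · · · · · · · ·

Final: [10,20,10]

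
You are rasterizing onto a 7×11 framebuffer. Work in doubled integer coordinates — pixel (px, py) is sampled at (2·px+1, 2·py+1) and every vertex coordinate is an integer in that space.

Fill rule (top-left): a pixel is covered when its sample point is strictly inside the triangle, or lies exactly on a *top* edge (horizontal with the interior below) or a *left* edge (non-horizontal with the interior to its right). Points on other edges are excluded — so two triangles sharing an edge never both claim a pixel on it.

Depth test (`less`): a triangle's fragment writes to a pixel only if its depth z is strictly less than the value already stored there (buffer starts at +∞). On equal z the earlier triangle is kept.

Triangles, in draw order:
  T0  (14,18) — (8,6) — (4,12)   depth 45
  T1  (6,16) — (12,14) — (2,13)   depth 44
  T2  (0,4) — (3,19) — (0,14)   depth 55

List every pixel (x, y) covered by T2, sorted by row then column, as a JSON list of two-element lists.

T0:
  2·area = 84  (B↔C swapped to make it positive)
  edge (14, 18)→(4, 12): d=(-10,-6) top-left  bias=+0
  edge (4, 12)→(8, 6): d=(4,-6) top-left  bias=+0
  edge (8, 6)→(14, 18): d=(6,12) right/bottom  bias=-1
    (3,4)@(7, 9): e=[48,6,30] → #
    (4,4)@(9, 9): e=[60,18,6] → #
    (5,4)@(11, 9): e=[72,30,-18] → ·
    (2,5)@(5, 11): e=[16,2,66] → #
    (5,5)@(11, 11): e=[52,38,-6] → ·
    (2,6)@(5, 13): e=[-4,10,78] → ·
    (3,6)@(7, 13): e=[8,22,54] → #
    (5,6)@(11, 13): e=[32,46,6] → #
    (6,6)@(13, 13): e=[44,58,-18] → ·
    (3,7)@(7, 15): e=[-12,30,66] → ·
    (4,7)@(9, 15): e=[0,42,42] → #  [on edge]
    (6,7)@(13, 15): e=[24,66,-6] → ·
  covered (11 px):
    · · · · · · ·
    · · · · · · ·
    · · · · · · ·
    · · · · · · ·
    · · · # # · ·
    · · # # # · ·
    · · · # # # ·
    · · · · # # ·
    · · · · · · #
    · · · · · · ·
    · · · · · · ·
T1:
  2·area = 26  (B↔C swapped to make it positive)
  edge (6, 16)→(2, 13): d=(-4,-3) top-left  bias=+0
  edge (2, 13)→(12, 14): d=(10,1) right/bottom  bias=-1
  edge (12, 14)→(6, 16): d=(-6,2) right/bottom  bias=-1
    (2,7)@(5, 15): e=[1,17,8] → #
    (3,7)@(7, 15): e=[7,15,4] → #
    (4,7)@(9, 15): e=[13,13,0] → ·  [on edge]
    (1,8)@(3, 17): e=[-13,39,0] → ·  [on edge]
    (2,8)@(5, 17): e=[-7,37,-4] → ·
    (3,8)@(7, 17): e=[-1,35,-8] → ·
  covered (2 px):
    · · · · · · ·
    · · · · · · ·
    · · · · · · ·
    · · · · · · ·
    · · · · · · ·
    · · · · · · ·
    · · · · · · ·
    · · # # · · ·
    · · · · · · ·
    · · · · · · ·
    · · · · · · ·
T2:
  2·area = 30
  edge (0, 4)→(3, 19): d=(3,15) right/bottom  bias=-1
  edge (3, 19)→(0, 14): d=(-3,-5) top-left  bias=+0
  edge (0, 14)→(0, 4): d=(0,-10) top-left  bias=+0
    (0,4)@(1, 9): e=[0,20,10] → ·  [on edge]
    (0,5)@(1, 11): e=[6,14,10] → #
    (1,5)@(3, 11): e=[-24,24,30] → ·
    (0,6)@(1, 13): e=[12,8,10] → #
    (1,6)@(3, 13): e=[-18,18,30] → ·
    (0,7)@(1, 15): e=[18,2,10] → #
    (1,7)@(3, 15): e=[-12,12,30] → ·
    (0,8)@(1, 17): e=[24,-4,10] → ·
    (1,9)@(3, 19): e=[0,0,30] → ·  [on edge]
  covered (3 px):
    · · · · · · ·
    · · · · · · ·
    · · · · · · ·
    · · · · · · ·
    · · · · · · ·
    # · · · · · ·
    # · · · · · ·
    # · · · · · ·
    · · · · · · ·
    · · · · · · ·
    · · · · · · ·

Final: [[0,5],[0,6],[0,7]]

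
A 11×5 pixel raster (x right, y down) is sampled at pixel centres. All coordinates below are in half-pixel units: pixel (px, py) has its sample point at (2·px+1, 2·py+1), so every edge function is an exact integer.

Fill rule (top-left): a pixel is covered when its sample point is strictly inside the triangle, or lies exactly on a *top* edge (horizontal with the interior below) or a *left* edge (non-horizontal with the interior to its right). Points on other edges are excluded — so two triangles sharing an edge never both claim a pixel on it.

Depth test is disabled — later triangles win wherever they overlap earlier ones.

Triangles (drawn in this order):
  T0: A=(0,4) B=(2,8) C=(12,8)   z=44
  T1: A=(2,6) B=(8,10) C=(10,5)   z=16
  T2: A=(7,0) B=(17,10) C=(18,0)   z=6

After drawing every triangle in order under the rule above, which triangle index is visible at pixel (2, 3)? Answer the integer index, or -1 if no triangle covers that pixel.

T0:
  2·area = 40  (B↔C swapped to make it positive)
  edge (0, 4)→(12, 8): d=(12,4) right/bottom  bias=-1
  edge (12, 8)→(2, 8): d=(-10,0) right/bottom  bias=-1
  edge (2, 8)→(0, 4): d=(-2,-4) top-left  bias=+0
    (0,2)@(1, 5): e=[8,30,2] → X
    (1,2)@(3, 5): e=[0,30,10] → .  [on edge]
    (0,3)@(1, 7): e=[32,10,-2] → .
    (1,3)@(3, 7): e=[24,10,6] → X
    (2,3)@(5, 7): e=[16,10,14] → X
    (3,3)@(7, 7): e=[8,10,22] → X
    (4,3)@(9, 7): e=[0,10,30] → .  [on edge]
    (1,4)@(3, 9): e=[48,-10,2] → .
    (2,4)@(5, 9): e=[40,-10,10] → .
    (3,4)@(7, 9): e=[32,-10,18] → .
    (7,4)@(15, 9): e=[0,-10,50] → .  [on edge]
  covered (4 px):
    . . . . . . . . . . .
    . . . . . . . . . . .
    X . . . . . . . . . .
    . X X X . . . . . . .
    . . . . . . . . . . .
T1:
  2·area = 38  (B↔C swapped to make it positive)
  edge (2, 6)→(10, 5): d=(8,-1) top-left  bias=+0
  edge (10, 5)→(8, 10): d=(-2,5) right/bottom  bias=-1
  edge (8, 10)→(2, 6): d=(-6,-4) top-left  bias=+0
    (2,3)@(5, 7): e=[11,21,6] → X
    (3,3)@(7, 7): e=[13,11,14] → X
    (4,3)@(9, 7): e=[15,1,22] → X
    (5,3)@(11, 7): e=[17,-9,30] → .
    (2,4)@(5, 9): e=[27,17,-6] → .
    (3,4)@(7, 9): e=[29,7,2] → X
    (4,4)@(9, 9): e=[31,-3,10] → .
  covered (4 px):
    . . . . . . . . . . .
    . . . . . . . . . . .
    . . . . . . . . . . .
    . . X X X . . . . . .
    . . . X . . . . . . .
T2:
  2·area = 110  (B↔C swapped to make it positive)
  edge (7, 0)→(18, 0): d=(11,0) top-left  bias=+0
  edge (18, 0)→(17, 10): d=(-1,10) right/bottom  bias=-1
  edge (17, 10)→(7, 0): d=(-10,-10) top-left  bias=+0
    (4,0)@(9, 1): e=[11,89,10] → X
    (5,0)@(11, 1): e=[11,69,30] → X
    (6,0)@(13, 1): e=[11,49,50] → X
    (7,0)@(15, 1): e=[11,29,70] → X
    (8,0)@(17, 1): e=[11,9,90] → X
    (9,0)@(19, 1): e=[11,-11,110] → .
    (4,1)@(9, 3): e=[33,87,-10] → .
    (5,1)@(11, 3): e=[33,67,10] → X
    (9,1)@(19, 3): e=[33,-13,90] → .
    (5,2)@(11, 5): e=[55,65,-10] → .
    (6,2)@(13, 5): e=[55,45,10] → X
    (9,2)@(19, 5): e=[55,-15,70] → .
  covered (15 px):
    . . . . X X X X X . .
    . . . . . X X X X . .
    . . . . . . X X X . .
    . . . . . . . X X . .
    . . . . . . . . X . .

Z-buffer (winner per pixel, '.' = empty):
  . . . . 2 2 2 2 2 . .
  . . . . . 2 2 2 2 . .
  0 . . . . . 2 2 2 . .
  . 0 1 1 1 . . 2 2 . .
  . . . 1 . . . . 2 . .

Result: 1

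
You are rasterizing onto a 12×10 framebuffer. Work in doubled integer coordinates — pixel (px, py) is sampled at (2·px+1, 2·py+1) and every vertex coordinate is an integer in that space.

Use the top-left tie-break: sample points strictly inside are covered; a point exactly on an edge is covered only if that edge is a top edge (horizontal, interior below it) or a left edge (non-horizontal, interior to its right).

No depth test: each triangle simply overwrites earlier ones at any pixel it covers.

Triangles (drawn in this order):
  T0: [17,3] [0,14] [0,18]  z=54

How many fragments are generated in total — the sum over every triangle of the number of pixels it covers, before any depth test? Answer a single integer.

T0:
  2·area = 68  (B↔C swapped to make it positive)
  edge (17, 3)→(0, 18): d=(-17,15) right/bottom  bias=-1
  edge (0, 18)→(0, 14): d=(0,-4) top-left  bias=+0
  edge (0, 14)→(17, 3): d=(17,-11) top-left  bias=+0
    (8,1)@(17, 3): e=[0,68,0] → ·  [on edge]
    (5,3)@(11, 7): e=[22,44,2] → #
    (6,3)@(13, 7): e=[-8,52,24] → ·
    (4,4)@(9, 9): e=[18,36,14] → #
    (5,4)@(11, 9): e=[-12,44,36] → ·
    (2,5)@(5, 11): e=[44,20,4] → #
    (3,5)@(7, 11): e=[14,28,26] → #
    (4,5)@(9, 11): e=[-16,36,48] → ·
    (1,6)@(3, 13): e=[40,12,16] → #
    (3,6)@(7, 13): e=[-20,28,60] → ·
    (0,7)@(1, 15): e=[36,4,28] → #
    (2,7)@(5, 15): e=[-24,20,72] → ·
  covered (9 px):
    · · · · · · · · · · · ·
    · · · · · · · · · · · ·
    · · · · · · · · · · · ·
    · · · · · # · · · · · ·
    · · · · # · · · · · · ·
    · · # # · · · · · · · ·
    · # # · · · · · · · · ·
    # # · · · · · · · · · ·
    # · · · · · · · · · · ·
    · · · · · · · · · · · ·

Answer: 9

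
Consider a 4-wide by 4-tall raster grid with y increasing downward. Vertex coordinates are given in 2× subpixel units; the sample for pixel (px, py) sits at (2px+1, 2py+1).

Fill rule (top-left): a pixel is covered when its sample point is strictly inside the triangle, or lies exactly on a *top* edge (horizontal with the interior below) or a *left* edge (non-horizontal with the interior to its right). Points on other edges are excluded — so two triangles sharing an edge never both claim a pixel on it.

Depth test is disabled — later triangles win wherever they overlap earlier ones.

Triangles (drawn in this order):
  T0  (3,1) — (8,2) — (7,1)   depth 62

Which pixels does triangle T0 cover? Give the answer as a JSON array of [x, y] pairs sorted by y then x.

T0:
  2·area = 4  (B↔C swapped to make it positive)
  edge (3, 1)→(7, 1): d=(4,0) top-left  bias=+0
  edge (7, 1)→(8, 2): d=(1,1) right/bottom  bias=-1
  edge (8, 2)→(3, 1): d=(-5,-1) top-left  bias=+0
    (0,0)@(1, 1): e=[0,6,-2] → ·  [on edge]
    (1,0)@(3, 1): e=[0,4,0] → █  [on edge]
    (2,0)@(5, 1): e=[0,2,2] → █  [on edge]
    (3,0)@(7, 1): e=[0,0,4] → ·  [on edge]
    (1,1)@(3, 3): e=[8,6,-10] → ·
    (2,1)@(5, 3): e=[8,4,-8] → ·
  covered (2 px):
    · █ █ ·
    · · · ·
    · · · ·
    · · · ·

Result: [[1,0],[2,0]]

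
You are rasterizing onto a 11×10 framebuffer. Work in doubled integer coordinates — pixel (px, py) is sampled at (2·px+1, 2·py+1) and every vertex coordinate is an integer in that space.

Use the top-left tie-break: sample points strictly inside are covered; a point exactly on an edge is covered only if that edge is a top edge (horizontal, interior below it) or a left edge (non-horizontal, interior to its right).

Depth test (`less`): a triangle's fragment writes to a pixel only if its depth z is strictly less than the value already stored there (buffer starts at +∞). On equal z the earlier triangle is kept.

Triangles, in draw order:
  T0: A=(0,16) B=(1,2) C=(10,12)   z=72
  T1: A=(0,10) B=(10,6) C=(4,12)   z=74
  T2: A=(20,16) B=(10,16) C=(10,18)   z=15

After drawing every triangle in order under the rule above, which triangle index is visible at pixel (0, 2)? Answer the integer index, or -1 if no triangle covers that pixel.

T0:
  2·area = 136
  edge (0, 16)→(1, 2): d=(1,-14) top-left  bias=+0
  edge (1, 2)→(10, 12): d=(9,10) right/bottom  bias=-1
  edge (10, 12)→(0, 16): d=(-10,4) right/bottom  bias=-1
    (0,1)@(1, 3): e=[1,9,126] → █
    (1,1)@(3, 3): e=[29,-11,118] → ·
    (0,2)@(1, 5): e=[3,27,106] → █
    (1,2)@(3, 5): e=[31,7,98] → █
    (2,2)@(5, 5): e=[59,-13,90] → ·
    (0,3)@(1, 7): e=[5,45,86] → █
    (2,3)@(5, 7): e=[61,5,70] → █
    (3,3)@(7, 7): e=[89,-15,62] → ·
    (0,4)@(1, 9): e=[7,63,66] → █
    (3,4)@(7, 9): e=[91,3,42] → █
    (4,4)@(9, 9): e=[119,-17,34] → ·
    (0,5)@(1, 11): e=[9,81,46] → █
  covered (20 px):
    · · · · · · · · · · ·
    █ · · · · · · · · · ·
    █ █ · · · · · · · · ·
    █ █ █ · · · · · · · ·
    █ █ █ █ · · · · · · ·
    █ █ █ █ █ · · · · · ·
    █ █ █ █ · · · · · · ·
    █ · · · · · · · · · ·
    · · · · · · · · · · ·
    · · · · · · · · · · ·
T1:
  2·area = 36
  edge (0, 10)→(10, 6): d=(10,-4) top-left  bias=+0
  edge (10, 6)→(4, 12): d=(-6,6) right/bottom  bias=-1
  edge (4, 12)→(0, 10): d=(-4,-2) top-left  bias=+0
    (7,0)@(15, 1): e=[-30,0,66] → ·  [on edge]
    (6,1)@(13, 3): e=[-18,0,54] → ·  [on edge]
    (5,2)@(11, 5): e=[-6,0,42] → ·  [on edge]
    (4,3)@(9, 7): e=[6,0,30] → ·  [on edge]
    (1,4)@(3, 9): e=[2,24,10] → █
    (2,4)@(5, 9): e=[10,12,14] → █
    (3,4)@(7, 9): e=[18,0,18] → ·  [on edge]
    (1,5)@(3, 11): e=[22,12,2] → █
    (2,5)@(5, 11): e=[30,0,6] → ·  [on edge]
    (1,6)@(3, 13): e=[42,0,-6] → ·  [on edge]
    (0,7)@(1, 15): e=[54,0,-18] → ·  [on edge]
  covered (3 px):
    · · · · · · · · · · ·
    · · · · · · · · · · ·
    · · · · · · · · · · ·
    · · · · · · · · · · ·
    · █ █ · · · · · · · ·
    · █ · · · · · · · · ·
    · · · · · · · · · · ·
    · · · · · · · · · · ·
    · · · · · · · · · · ·
    · · · · · · · · · · ·
T2:
  2·area = 20  (B↔C swapped to make it positive)
  edge (20, 16)→(10, 18): d=(-10,2) right/bottom  bias=-1
  edge (10, 18)→(10, 16): d=(0,-2) top-left  bias=+0
  edge (10, 16)→(20, 16): d=(10,0) top-left  bias=+0
    (5,8)@(11, 17): e=[8,2,10] → █
    (6,8)@(13, 17): e=[4,6,10] → █
    (7,8)@(15, 17): e=[0,10,10] → ·  [on edge]
    (2,9)@(5, 19): e=[0,-10,30] → ·  [on edge]
    (5,9)@(11, 19): e=[-12,2,30] → ·
    (6,9)@(13, 19): e=[-16,6,30] → ·
  covered (2 px):
    · · · · · · · · · · ·
    · · · · · · · · · · ·
    · · · · · · · · · · ·
    · · · · · · · · · · ·
    · · · · · · · · · · ·
    · · · · · · · · · · ·
    · · · · · · · · · · ·
    · · · · · · · · · · ·
    · · · · · █ █ · · · ·
    · · · · · · · · · · ·

Z-buffer (winner per pixel, '.' = empty):
  . . . . . . . . . . .
  0 . . . . . . . . . .
  0 0 . . . . . . . . .
  0 0 0 . . . . . . . .
  0 0 0 0 . . . . . . .
  0 0 0 0 0 . . . . . .
  0 0 0 0 . . . . . . .
  0 . . . . . . . . . .
  . . . . . 2 2 . . . .
  . . . . . . . . . . .

Final: 0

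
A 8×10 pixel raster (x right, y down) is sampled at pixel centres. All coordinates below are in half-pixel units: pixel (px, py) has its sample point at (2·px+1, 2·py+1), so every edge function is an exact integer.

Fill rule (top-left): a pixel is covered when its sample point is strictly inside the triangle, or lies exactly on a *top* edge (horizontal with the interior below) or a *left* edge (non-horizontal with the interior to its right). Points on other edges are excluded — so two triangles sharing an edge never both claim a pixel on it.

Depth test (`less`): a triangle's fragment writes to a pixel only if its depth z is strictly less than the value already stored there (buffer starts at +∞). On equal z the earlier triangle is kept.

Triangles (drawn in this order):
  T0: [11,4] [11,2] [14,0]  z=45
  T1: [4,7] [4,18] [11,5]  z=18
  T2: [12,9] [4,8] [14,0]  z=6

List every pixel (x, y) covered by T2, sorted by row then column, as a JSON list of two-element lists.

T0:
  2·area = 6
  edge (11, 4)→(11, 2): d=(0,-2) top-left  bias=+0
  edge (11, 2)→(14, 0): d=(3,-2) top-left  bias=+0
  edge (14, 0)→(11, 4): d=(-3,4) right/bottom  bias=-1
    (5,0)@(11, 1): e=[0,-3,9] → ·  [on edge]
    (6,0)@(13, 1): e=[4,1,1] → #
    (7,0)@(15, 1): e=[8,5,-7] → ·
    (5,1)@(11, 3): e=[0,3,3] → #  [on edge]
    (6,1)@(13, 3): e=[4,7,-5] → ·
    (5,2)@(11, 5): e=[0,9,-3] → ·  [on edge]
    (5,3)@(11, 7): e=[0,15,-9] → ·  [on edge]
    (5,4)@(11, 9): e=[0,21,-15] → ·  [on edge]
    (5,5)@(11, 11): e=[0,27,-21] → ·  [on edge]
    (5,6)@(11, 13): e=[0,33,-27] → ·  [on edge]
    (5,7)@(11, 15): e=[0,39,-33] → ·  [on edge]
    (5,8)@(11, 17): e=[0,45,-39] → ·  [on edge]
    (5,9)@(11, 19): e=[0,51,-45] → ·  [on edge]
  covered (2 px):
    · · · · · · # ·
    · · · · · # · ·
    · · · · · · · ·
    · · · · · · · ·
    · · · · · · · ·
    · · · · · · · ·
    · · · · · · · ·
    · · · · · · · ·
    · · · · · · · ·
    · · · · · · · ·
T1:
  2·area = 77  (B↔C swapped to make it positive)
  edge (4, 7)→(11, 5): d=(7,-2) top-left  bias=+0
  edge (11, 5)→(4, 18): d=(-7,13) right/bottom  bias=-1
  edge (4, 18)→(4, 7): d=(0,-11) top-left  bias=+0
    (5,2)@(11, 5): e=[0,0,77] → ·  [on edge]
    (2,3)@(5, 7): e=[2,64,11] → #
    (3,3)@(7, 7): e=[6,38,33] → #
    (4,3)@(9, 7): e=[10,12,55] → #
    (5,3)@(11, 7): e=[14,-14,77] → ·
    (2,4)@(5, 9): e=[16,50,11] → #
    (4,4)@(9, 9): e=[24,-2,55] → ·
    (2,5)@(5, 11): e=[30,36,11] → #
    (4,5)@(9, 11): e=[38,-16,55] → ·
    (2,6)@(5, 13): e=[44,22,11] → #
    (3,6)@(7, 13): e=[48,-4,33] → ·
    (2,7)@(5, 15): e=[58,8,11] → #
  covered (9 px):
    · · · · · · · ·
    · · · · · · · ·
    · · · · · · · ·
    · · # # # · · ·
    · · # # · · · ·
    · · # # · · · ·
    · · # · · · · ·
    · · # · · · · ·
    · · · · · · · ·
    · · · · · · · ·
T2:
  2·area = 74
  edge (12, 9)→(4, 8): d=(-8,-1) top-left  bias=+0
  edge (4, 8)→(14, 0): d=(10,-8) top-left  bias=+0
  edge (14, 0)→(12, 9): d=(-2,9) right/bottom  bias=-1
    (6,0)@(13, 1): e=[65,2,7] → #
    (7,0)@(15, 1): e=[67,18,-11] → ·
    (5,1)@(11, 3): e=[47,6,21] → #
    (7,1)@(15, 3): e=[51,38,-15] → ·
    (4,2)@(9, 5): e=[29,10,35] → #
    (6,2)@(13, 5): e=[33,42,-1] → ·
    (3,3)@(7, 7): e=[11,14,49] → #
    (6,3)@(13, 7): e=[17,62,-5] → ·
    (3,4)@(7, 9): e=[-5,34,45] → ·
    (4,4)@(9, 9): e=[-3,50,27] → ·
    (5,4)@(11, 9): e=[-1,66,9] → ·
  covered (8 px):
    · · · · · · # ·
    · · · · · # # ·
    · · · · # # · ·
    · · · # # # · ·
    · · · · · · · ·
    · · · · · · · ·
    · · · · · · · ·
    · · · · · · · ·
    · · · · · · · ·
    · · · · · · · ·

Answer: [[6,0],[5,1],[6,1],[4,2],[5,2],[3,3],[4,3],[5,3]]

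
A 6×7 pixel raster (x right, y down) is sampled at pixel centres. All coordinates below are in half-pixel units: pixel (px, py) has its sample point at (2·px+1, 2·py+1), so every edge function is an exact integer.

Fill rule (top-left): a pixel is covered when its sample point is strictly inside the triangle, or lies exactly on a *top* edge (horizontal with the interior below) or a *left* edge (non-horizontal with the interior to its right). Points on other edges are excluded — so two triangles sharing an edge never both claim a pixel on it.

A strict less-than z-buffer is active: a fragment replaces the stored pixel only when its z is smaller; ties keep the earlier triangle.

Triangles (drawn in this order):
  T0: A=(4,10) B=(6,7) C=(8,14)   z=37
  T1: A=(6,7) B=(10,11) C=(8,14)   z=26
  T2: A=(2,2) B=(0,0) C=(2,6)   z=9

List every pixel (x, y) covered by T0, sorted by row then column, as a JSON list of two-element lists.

T0:
  2·area = 20
  edge (4, 10)→(6, 7): d=(2,-3) top-left  bias=+0
  edge (6, 7)→(8, 14): d=(2,7) right/bottom  bias=-1
  edge (8, 14)→(4, 10): d=(-4,-4) top-left  bias=+0
    (0,3)@(1, 7): e=[-15,35,0] → .  [on edge]
    (1,4)@(3, 9): e=[-5,25,0] → .  [on edge]
    (2,4)@(5, 9): e=[1,11,8] → X
    (3,4)@(7, 9): e=[7,-3,16] → .
    (2,5)@(5, 11): e=[5,15,0] → X  [on edge]
    (3,5)@(7, 11): e=[11,1,8] → X
    (4,5)@(9, 11): e=[17,-13,16] → .
    (2,6)@(5, 13): e=[9,19,-8] → .
    (3,6)@(7, 13): e=[15,5,0] → X  [on edge]
    (4,6)@(9, 13): e=[21,-9,8] → .
  covered (4 px):
    . . . . . .
    . . . . . .
    . . . . . .
    . . . . . .
    . . X . . .
    . . X X . .
    . . . X . .
T1:
  2·area = 20
  edge (6, 7)→(10, 11): d=(4,4) right/bottom  bias=-1
  edge (10, 11)→(8, 14): d=(-2,3) right/bottom  bias=-1
  edge (8, 14)→(6, 7): d=(-2,-7) top-left  bias=+0
    (3,4)@(7, 9): e=[4,13,3] → X
    (4,4)@(9, 9): e=[-4,7,17] → .
    (3,5)@(7, 11): e=[12,9,-1] → .
    (4,5)@(9, 11): e=[4,3,13] → X
    (5,5)@(11, 11): e=[-4,-3,27] → .
    (4,6)@(9, 13): e=[12,-1,9] → .
  covered (2 px):
    . . . . . .
    . . . . . .
    . . . . . .
    . . . . . .
    . . . X . .
    . . . . X .
    . . . . . .
T2:
  2·area = 8  (B↔C swapped to make it positive)
  edge (2, 2)→(2, 6): d=(0,4) right/bottom  bias=-1
  edge (2, 6)→(0, 0): d=(-2,-6) top-left  bias=+0
  edge (0, 0)→(2, 2): d=(2,2) right/bottom  bias=-1
    (0,0)@(1, 1): e=[4,4,0] → .  [on edge]
    (0,1)@(1, 3): e=[4,0,4] → X  [on edge]
    (1,1)@(3, 3): e=[-4,12,0] → .  [on edge]
    (0,2)@(1, 5): e=[4,-4,8] → .
    (2,2)@(5, 5): e=[-12,20,0] → .  [on edge]
    (3,3)@(7, 7): e=[-20,28,0] → .  [on edge]
    (1,4)@(3, 9): e=[-4,0,12] → .  [on edge]
    (4,4)@(9, 9): e=[-28,36,0] → .  [on edge]
    (5,5)@(11, 11): e=[-36,44,0] → .  [on edge]
  covered (1 px):
    . . . . . .
    X . . . . .
    . . . . . .
    . . . . . .
    . . . . . .
    . . . . . .
    . . . . . .

Result: [[2,4],[2,5],[3,5],[3,6]]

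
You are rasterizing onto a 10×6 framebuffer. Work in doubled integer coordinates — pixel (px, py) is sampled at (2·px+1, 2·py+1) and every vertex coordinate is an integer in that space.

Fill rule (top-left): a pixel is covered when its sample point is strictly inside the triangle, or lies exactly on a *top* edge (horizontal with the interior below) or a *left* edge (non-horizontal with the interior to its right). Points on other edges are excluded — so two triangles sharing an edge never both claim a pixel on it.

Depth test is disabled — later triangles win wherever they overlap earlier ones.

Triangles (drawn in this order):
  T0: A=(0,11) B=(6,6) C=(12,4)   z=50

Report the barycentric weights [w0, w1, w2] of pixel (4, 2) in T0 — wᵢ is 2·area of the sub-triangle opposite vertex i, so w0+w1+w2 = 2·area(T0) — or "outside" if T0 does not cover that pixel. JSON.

T0:
  2·area = 18
  edge (0, 11)→(6, 6): d=(6,-5) top-left  bias=+0
  edge (6, 6)→(12, 4): d=(6,-2) top-left  bias=+0
  edge (12, 4)→(0, 11): d=(-12,7) right/bottom  bias=-1
    (7,1)@(15, 3): e=[27,0,-9] → ·  [on edge]
    (4,2)@(9, 5): e=[9,0,9] → #  [on edge]
    (5,2)@(11, 5): e=[19,4,-5] → ·
    (1,3)@(3, 7): e=[-9,0,27] → ·  [on edge]
    (2,3)@(5, 7): e=[1,4,13] → #
    (3,3)@(7, 7): e=[11,8,-1] → ·
    (4,3)@(9, 7): e=[21,12,-15] → ·
    (1,4)@(3, 9): e=[3,12,3] → #
    (2,4)@(5, 9): e=[13,16,-11] → ·
    (1,5)@(3, 11): e=[15,24,-21] → ·
  covered (3 px):
    · · · · · · · · · ·
    · · · · · · · · · ·
    · · · · # · · · · ·
    · · # · · · · · · ·
    · # · · · · · · · ·
    · · · · · · · · · ·

Answer: [0,9,9]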